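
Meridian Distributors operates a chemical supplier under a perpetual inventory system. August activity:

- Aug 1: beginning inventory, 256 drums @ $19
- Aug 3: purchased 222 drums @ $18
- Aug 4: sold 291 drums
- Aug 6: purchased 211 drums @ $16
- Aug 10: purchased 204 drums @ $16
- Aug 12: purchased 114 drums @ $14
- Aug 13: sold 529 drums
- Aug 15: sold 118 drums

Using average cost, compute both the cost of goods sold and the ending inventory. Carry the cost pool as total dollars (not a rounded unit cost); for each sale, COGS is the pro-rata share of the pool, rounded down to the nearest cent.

COGS = $15,968.27; ending inventory = $1,127.73

After Aug 1: 256 on hand, pool $4,864.00 (≈ $19.0000 each)
After Aug 3: 478 on hand, pool $8,860.00 (≈ $18.5356 each)
Aug 4, sell 291: 291/478 × $8,860.00 → $5,393.84
After Aug 6: 398 on hand, pool $6,842.16 (≈ $17.1914 each)
After Aug 10: 602 on hand, pool $10,106.16 (≈ $16.7876 each)
After Aug 12: 716 on hand, pool $11,702.16 (≈ $16.3438 each)
Aug 13, sell 529: 529/716 × $11,702.16 → $8,645.86
Aug 15, sell 118: 118/187 × $3,056.30 → $1,928.57
Total COGS = $5,393.84 + $8,645.86 + $1,928.57 = $15,968.27
Ending inventory (cost pool remaining) = $1,127.73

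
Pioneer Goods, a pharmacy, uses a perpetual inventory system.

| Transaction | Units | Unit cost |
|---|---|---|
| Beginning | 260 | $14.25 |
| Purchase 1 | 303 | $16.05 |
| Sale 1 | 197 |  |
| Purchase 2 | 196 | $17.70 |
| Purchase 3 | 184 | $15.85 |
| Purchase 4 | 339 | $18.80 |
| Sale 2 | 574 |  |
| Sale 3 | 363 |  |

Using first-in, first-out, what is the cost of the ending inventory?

Ending inventory = $2,782.40

Sale 1 (197) [FIFO — oldest first]: 197 @ $14.25 = $2,807.25
Sale 2 (574) [FIFO — oldest first]: 63 @ $14.25 + 303 @ $16.05 + 196 @ $17.70 + 12 @ $15.85 = $9,420.30
Sale 3 (363) [FIFO — oldest first]: 172 @ $15.85 + 191 @ $18.80 = $6,317.00
Total COGS = $2,807.25 + $9,420.30 + $6,317.00 = $18,544.55
Ending inventory: 148 @ $18.80 = $2,782.40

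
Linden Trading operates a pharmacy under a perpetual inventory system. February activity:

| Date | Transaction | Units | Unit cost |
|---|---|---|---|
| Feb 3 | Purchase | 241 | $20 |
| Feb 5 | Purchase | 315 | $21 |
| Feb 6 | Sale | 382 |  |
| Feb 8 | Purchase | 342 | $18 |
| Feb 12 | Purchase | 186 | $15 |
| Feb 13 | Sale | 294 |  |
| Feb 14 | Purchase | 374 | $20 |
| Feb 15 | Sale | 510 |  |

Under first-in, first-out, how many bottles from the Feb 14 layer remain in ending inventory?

Feb 6, 382 sold [FIFO — oldest first]: 241 @ $20 + 141 @ $21 = $7,781
Feb 13, 294 sold [FIFO — oldest first]: 174 @ $21 + 120 @ $18 = $5,814
Feb 15, 510 sold [FIFO — oldest first]: 222 @ $18 + 186 @ $15 + 102 @ $20 = $8,826
Total COGS = $7,781 + $5,814 + $8,826 = $22,421
Ending inventory: 272 @ $20 = $5,440
Check: goods available $27,861 = COGS $22,421 + ending $5,440

272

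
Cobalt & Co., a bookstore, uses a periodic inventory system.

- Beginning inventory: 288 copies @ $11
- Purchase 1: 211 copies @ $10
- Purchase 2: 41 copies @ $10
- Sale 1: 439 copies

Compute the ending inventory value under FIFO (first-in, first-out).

Sale 1 (439) [FIFO — oldest first]: 288 @ $11 + 151 @ $10 = $4,678
Ending inventory: 60 @ $10 + 41 @ $10 = $1,010

Ending inventory = $1,010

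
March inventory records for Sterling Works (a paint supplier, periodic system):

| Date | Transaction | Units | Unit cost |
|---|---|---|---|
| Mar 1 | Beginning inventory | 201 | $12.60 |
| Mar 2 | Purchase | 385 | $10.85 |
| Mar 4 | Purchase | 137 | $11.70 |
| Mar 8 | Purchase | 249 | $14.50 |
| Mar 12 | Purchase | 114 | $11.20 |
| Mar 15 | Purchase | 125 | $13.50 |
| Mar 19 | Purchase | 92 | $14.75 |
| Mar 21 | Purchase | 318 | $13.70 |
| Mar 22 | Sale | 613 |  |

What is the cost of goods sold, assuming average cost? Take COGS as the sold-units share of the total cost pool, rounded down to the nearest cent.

Mar 22, sell 613: 613/1621 × $20,601.15 → $7,790.56
Ending inventory (cost pool remaining) = $12,810.59

COGS = $7,790.56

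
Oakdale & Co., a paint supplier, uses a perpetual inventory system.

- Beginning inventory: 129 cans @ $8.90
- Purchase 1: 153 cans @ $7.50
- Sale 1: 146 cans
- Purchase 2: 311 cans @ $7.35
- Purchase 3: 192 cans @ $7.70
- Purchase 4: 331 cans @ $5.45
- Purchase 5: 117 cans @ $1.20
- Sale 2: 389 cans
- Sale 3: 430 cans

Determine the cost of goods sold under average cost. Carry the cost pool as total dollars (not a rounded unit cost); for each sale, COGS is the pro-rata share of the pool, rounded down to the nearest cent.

COGS = $6,323.78

After Beginning: 129 on hand, pool $1,148.10 (≈ $8.9000 each)
After Purchase 1: 282 on hand, pool $2,295.60 (≈ $8.1404 each)
Sale 1, sell 146: 146/282 × $2,295.60 → $1,188.50
After Purchase 2: 447 on hand, pool $3,392.95 (≈ $7.5905 each)
After Purchase 3: 639 on hand, pool $4,871.35 (≈ $7.6234 each)
After Purchase 4: 970 on hand, pool $6,675.30 (≈ $6.8818 each)
After Purchase 5: 1087 on hand, pool $6,815.70 (≈ $6.2702 each)
Sale 2, sell 389: 389/1087 × $6,815.70 → $2,439.10
Sale 3, sell 430: 430/698 × $4,376.60 → $2,696.18
Total COGS = $1,188.50 + $2,439.10 + $2,696.18 = $6,323.78
Ending inventory (cost pool remaining) = $1,680.42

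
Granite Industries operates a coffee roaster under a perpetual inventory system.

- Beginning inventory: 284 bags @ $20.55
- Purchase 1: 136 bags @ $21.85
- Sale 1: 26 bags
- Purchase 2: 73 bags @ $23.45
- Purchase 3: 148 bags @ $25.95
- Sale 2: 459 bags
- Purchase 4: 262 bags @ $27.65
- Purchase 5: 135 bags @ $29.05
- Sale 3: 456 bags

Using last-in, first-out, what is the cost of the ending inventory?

Ending inventory = $1,993.35

Sale 1 (26) [LIFO — newest first]: 26 @ $21.85 = $568.10
Sale 2 (459) [LIFO — newest first]: 148 @ $25.95 + 73 @ $23.45 + 110 @ $21.85 + 128 @ $20.55 = $10,586.35
Sale 3 (456) [LIFO — newest first]: 135 @ $29.05 + 262 @ $27.65 + 59 @ $20.55 = $12,378.50
Total COGS = $568.10 + $10,586.35 + $12,378.50 = $23,532.95
Ending inventory: 97 @ $20.55 = $1,993.35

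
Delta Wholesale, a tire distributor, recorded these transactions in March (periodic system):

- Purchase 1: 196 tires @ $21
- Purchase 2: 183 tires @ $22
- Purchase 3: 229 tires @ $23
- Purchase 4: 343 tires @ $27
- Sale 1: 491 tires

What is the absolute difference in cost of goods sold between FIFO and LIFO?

FIFO COGS: 196 @ $21 + 183 @ $22 + 112 @ $23 = $10,718
LIFO COGS: 343 @ $27 + 148 @ $23 = $12,665
Difference = |$10,718 − $12,665| = $1,947

$1,947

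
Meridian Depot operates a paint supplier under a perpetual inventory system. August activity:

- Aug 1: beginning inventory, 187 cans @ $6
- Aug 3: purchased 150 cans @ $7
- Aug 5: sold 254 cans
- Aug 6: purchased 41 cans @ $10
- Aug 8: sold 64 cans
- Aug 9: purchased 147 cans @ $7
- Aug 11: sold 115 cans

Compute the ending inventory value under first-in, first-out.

Aug 5, 254 sold [FIFO — oldest first]: 187 @ $6 + 67 @ $7 = $1,591
Aug 8, 64 sold [FIFO — oldest first]: 64 @ $7 = $448
Aug 11, 115 sold [FIFO — oldest first]: 19 @ $7 + 41 @ $10 + 55 @ $7 = $928
Total COGS = $1,591 + $448 + $928 = $2,967
Ending inventory: 92 @ $7 = $644
Check: goods available $3,611 = COGS $2,967 + ending $644

Ending inventory = $644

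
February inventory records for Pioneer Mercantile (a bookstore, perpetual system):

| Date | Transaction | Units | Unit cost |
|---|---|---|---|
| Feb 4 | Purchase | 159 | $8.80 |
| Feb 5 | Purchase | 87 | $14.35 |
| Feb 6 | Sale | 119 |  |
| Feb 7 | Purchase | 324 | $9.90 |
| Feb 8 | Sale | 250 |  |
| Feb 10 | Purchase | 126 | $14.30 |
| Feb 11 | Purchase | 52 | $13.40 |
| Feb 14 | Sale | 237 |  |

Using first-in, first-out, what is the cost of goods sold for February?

COGS = $6,370.05

Feb 6, 119 sold [FIFO — oldest first]: 119 @ $8.80 = $1,047.20
Feb 8, 250 sold [FIFO — oldest first]: 40 @ $8.80 + 87 @ $14.35 + 123 @ $9.90 = $2,818.15
Feb 14, 237 sold [FIFO — oldest first]: 201 @ $9.90 + 36 @ $14.30 = $2,504.70
Total COGS = $1,047.20 + $2,818.15 + $2,504.70 = $6,370.05
Ending inventory: 90 @ $14.30 + 52 @ $13.40 = $1,983.80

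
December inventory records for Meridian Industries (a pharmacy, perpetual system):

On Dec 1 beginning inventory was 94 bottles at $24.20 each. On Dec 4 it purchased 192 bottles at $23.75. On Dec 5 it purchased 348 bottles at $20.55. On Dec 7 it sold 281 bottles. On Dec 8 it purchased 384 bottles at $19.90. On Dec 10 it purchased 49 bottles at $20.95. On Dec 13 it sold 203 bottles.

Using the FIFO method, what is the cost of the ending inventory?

Ending inventory = $11,750.65

Dec 7, 281 sold [FIFO — oldest first]: 94 @ $24.20 + 187 @ $23.75 = $6,716.05
Dec 13, 203 sold [FIFO — oldest first]: 5 @ $23.75 + 198 @ $20.55 = $4,187.65
Total COGS = $6,716.05 + $4,187.65 = $10,903.70
Ending inventory: 150 @ $20.55 + 384 @ $19.90 + 49 @ $20.95 = $11,750.65
Check: goods available $22,654.35 = COGS $10,903.70 + ending $11,750.65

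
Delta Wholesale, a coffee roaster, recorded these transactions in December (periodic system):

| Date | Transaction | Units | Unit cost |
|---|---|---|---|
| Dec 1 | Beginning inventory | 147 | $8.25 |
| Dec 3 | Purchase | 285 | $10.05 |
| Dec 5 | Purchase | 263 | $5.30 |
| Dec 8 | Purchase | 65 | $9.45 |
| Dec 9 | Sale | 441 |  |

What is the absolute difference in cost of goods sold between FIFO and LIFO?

$980.90

FIFO COGS: 147 @ $8.25 + 285 @ $10.05 + 9 @ $5.30 = $4,124.70
LIFO COGS: 65 @ $9.45 + 263 @ $5.30 + 113 @ $10.05 = $3,143.80
Difference = |$4,124.70 − $3,143.80| = $980.90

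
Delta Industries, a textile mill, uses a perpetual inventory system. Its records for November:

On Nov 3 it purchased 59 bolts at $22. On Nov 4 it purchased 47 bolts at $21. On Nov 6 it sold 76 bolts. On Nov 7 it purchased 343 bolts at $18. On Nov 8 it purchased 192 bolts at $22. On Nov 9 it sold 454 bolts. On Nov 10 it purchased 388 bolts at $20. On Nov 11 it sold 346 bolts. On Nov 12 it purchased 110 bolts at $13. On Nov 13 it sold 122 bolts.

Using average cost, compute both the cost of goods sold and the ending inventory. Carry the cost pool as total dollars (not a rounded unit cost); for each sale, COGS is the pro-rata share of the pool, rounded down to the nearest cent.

After Nov 3: 59 on hand, pool $1,298.00 (≈ $22.0000 each)
After Nov 4: 106 on hand, pool $2,285.00 (≈ $21.5566 each)
Nov 6, sell 76: 76/106 × $2,285.00 → $1,638.30
After Nov 7: 373 on hand, pool $6,820.70 (≈ $18.2861 each)
After Nov 8: 565 on hand, pool $11,044.70 (≈ $19.5481 each)
Nov 9, sell 454: 454/565 × $11,044.70 → $8,874.85
After Nov 10: 499 on hand, pool $9,929.85 (≈ $19.8995 each)
Nov 11, sell 346: 346/499 × $9,929.85 → $6,885.22
After Nov 12: 263 on hand, pool $4,474.63 (≈ $17.0138 each)
Nov 13, sell 122: 122/263 × $4,474.63 → $2,075.68
Total COGS = $1,638.30 + $8,874.85 + $6,885.22 + $2,075.68 = $19,474.05
Ending inventory (cost pool remaining) = $2,398.95

COGS = $19,474.05; ending inventory = $2,398.95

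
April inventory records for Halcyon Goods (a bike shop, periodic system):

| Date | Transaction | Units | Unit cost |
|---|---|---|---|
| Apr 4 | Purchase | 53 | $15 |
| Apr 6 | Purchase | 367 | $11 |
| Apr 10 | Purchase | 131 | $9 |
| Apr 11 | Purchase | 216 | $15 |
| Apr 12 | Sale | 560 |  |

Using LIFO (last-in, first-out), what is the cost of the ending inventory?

Apr 12, 560 sold [LIFO — newest first]: 216 @ $15 + 131 @ $9 + 213 @ $11 = $6,762
Ending inventory: 53 @ $15 + 154 @ $11 = $2,489

Ending inventory = $2,489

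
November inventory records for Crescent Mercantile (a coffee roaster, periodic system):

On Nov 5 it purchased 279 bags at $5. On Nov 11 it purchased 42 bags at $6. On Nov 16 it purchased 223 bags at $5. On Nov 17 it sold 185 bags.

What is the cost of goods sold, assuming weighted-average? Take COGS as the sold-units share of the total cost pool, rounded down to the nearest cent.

Nov 17, sell 185: 185/544 × $2,762.00 → $939.28
Ending inventory (cost pool remaining) = $1,822.72

COGS = $939.28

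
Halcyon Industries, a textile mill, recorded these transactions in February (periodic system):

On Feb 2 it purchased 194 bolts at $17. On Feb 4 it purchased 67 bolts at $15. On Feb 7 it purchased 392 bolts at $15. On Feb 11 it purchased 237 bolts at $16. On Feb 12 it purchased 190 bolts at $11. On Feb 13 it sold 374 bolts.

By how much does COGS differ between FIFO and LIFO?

FIFO COGS: 194 @ $17 + 67 @ $15 + 113 @ $15 = $5,998
LIFO COGS: 190 @ $11 + 184 @ $16 = $5,034
Difference = |$5,998 − $5,034| = $964

$964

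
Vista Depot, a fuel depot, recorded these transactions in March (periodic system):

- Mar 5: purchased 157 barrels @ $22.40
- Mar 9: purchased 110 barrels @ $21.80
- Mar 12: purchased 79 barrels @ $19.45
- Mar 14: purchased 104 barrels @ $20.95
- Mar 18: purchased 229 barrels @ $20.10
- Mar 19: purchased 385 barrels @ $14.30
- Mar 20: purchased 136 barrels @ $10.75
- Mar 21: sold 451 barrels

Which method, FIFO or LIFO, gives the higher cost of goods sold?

FIFO

FIFO COGS: 157 @ $22.40 + 110 @ $21.80 + 79 @ $19.45 + 104 @ $20.95 + 1 @ $20.10 = $9,650.25
LIFO COGS: 136 @ $10.75 + 315 @ $14.30 = $5,966.50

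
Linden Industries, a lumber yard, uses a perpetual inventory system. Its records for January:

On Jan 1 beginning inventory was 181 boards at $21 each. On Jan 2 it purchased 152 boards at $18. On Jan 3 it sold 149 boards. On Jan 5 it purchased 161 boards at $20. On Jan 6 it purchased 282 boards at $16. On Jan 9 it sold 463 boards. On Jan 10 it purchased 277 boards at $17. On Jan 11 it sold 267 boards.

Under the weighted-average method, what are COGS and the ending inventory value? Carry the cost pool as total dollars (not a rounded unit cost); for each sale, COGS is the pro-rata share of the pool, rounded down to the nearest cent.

After Jan 1: 181 on hand, pool $3,801.00 (≈ $21.0000 each)
After Jan 2: 333 on hand, pool $6,537.00 (≈ $19.6306 each)
Jan 3, sell 149: 149/333 × $6,537.00 → $2,924.96
After Jan 5: 345 on hand, pool $6,832.04 (≈ $19.8030 each)
After Jan 6: 627 on hand, pool $11,344.04 (≈ $18.0926 each)
Jan 9, sell 463: 463/627 × $11,344.04 → $8,376.85
After Jan 10: 441 on hand, pool $7,676.19 (≈ $17.4063 each)
Jan 11, sell 267: 267/441 × $7,676.19 → $4,647.48
Total COGS = $2,924.96 + $8,376.85 + $4,647.48 = $15,949.29
Ending inventory (cost pool remaining) = $3,028.71
Check: goods available $18,978.00 = COGS $15,949.29 + ending $3,028.71

COGS = $15,949.29; ending inventory = $3,028.71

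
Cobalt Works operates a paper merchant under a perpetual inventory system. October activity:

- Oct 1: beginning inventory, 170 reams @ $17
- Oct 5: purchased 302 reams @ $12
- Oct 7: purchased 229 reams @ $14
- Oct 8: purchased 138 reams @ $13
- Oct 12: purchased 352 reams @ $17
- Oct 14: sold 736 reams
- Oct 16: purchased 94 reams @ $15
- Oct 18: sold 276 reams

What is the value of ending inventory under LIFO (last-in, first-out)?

Oct 14, 736 sold [LIFO — newest first]: 352 @ $17 + 138 @ $13 + 229 @ $14 + 17 @ $12 = $11,188
Oct 18, 276 sold [LIFO — newest first]: 94 @ $15 + 182 @ $12 = $3,594
Total COGS = $11,188 + $3,594 = $14,782
Ending inventory: 170 @ $17 + 103 @ $12 = $4,126

Ending inventory = $4,126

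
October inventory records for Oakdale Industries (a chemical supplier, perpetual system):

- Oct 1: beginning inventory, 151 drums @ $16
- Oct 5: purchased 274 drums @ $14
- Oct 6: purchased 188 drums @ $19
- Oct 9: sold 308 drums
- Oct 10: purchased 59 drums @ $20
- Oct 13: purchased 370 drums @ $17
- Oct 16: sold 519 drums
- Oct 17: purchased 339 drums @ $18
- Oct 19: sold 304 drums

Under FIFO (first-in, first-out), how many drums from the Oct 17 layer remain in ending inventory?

Oct 9, 308 sold [FIFO — oldest first]: 151 @ $16 + 157 @ $14 = $4,614
Oct 16, 519 sold [FIFO — oldest first]: 117 @ $14 + 188 @ $19 + 59 @ $20 + 155 @ $17 = $9,025
Oct 19, 304 sold [FIFO — oldest first]: 215 @ $17 + 89 @ $18 = $5,257
Total COGS = $4,614 + $9,025 + $5,257 = $18,896
Ending inventory: 250 @ $18 = $4,500
Check: goods available $23,396 = COGS $18,896 + ending $4,500

250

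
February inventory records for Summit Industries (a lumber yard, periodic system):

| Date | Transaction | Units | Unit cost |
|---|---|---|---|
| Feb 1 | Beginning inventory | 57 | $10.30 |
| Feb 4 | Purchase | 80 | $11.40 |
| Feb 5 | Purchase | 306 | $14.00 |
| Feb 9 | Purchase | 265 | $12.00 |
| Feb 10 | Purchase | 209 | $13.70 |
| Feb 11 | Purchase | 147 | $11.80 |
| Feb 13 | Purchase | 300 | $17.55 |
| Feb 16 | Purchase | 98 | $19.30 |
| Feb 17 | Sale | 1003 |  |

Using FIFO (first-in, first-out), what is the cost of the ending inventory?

Ending inventory = $7,876.20

Feb 17, 1003 sold [FIFO — oldest first]: 57 @ $10.30 + 80 @ $11.40 + 306 @ $14.00 + 265 @ $12.00 + 209 @ $13.70 + 86 @ $11.80 = $12,841.20
Ending inventory: 61 @ $11.80 + 300 @ $17.55 + 98 @ $19.30 = $7,876.20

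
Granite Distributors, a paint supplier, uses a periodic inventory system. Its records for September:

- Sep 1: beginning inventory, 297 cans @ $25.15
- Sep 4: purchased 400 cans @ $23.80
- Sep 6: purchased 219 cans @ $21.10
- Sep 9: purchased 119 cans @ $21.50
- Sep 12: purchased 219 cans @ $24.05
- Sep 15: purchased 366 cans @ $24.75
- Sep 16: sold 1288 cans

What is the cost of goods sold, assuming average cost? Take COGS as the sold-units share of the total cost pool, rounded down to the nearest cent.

COGS = $30,605.42

Sep 16, sell 1288: 1288/1620 × $38,494.40 → $30,605.42
Ending inventory (cost pool remaining) = $7,888.98
Check: goods available $38,494.40 = COGS $30,605.42 + ending $7,888.98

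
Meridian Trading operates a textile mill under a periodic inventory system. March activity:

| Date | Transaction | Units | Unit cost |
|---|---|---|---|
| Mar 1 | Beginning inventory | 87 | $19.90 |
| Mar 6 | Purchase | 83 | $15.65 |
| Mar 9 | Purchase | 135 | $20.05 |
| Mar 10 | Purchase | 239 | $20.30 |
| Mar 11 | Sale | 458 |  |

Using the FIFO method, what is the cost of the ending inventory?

Mar 11, 458 sold [FIFO — oldest first]: 87 @ $19.90 + 83 @ $15.65 + 135 @ $20.05 + 153 @ $20.30 = $8,842.90
Ending inventory: 86 @ $20.30 = $1,745.80

Ending inventory = $1,745.80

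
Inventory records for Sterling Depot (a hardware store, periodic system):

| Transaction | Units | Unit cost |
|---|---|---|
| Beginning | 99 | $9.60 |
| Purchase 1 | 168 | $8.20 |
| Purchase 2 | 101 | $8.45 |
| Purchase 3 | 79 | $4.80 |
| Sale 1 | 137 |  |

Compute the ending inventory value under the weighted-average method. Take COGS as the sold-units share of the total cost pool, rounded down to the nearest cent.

Ending inventory = $2,469.36

Sale 1, sell 137: 137/447 × $3,560.65 → $1,091.29
Ending inventory (cost pool remaining) = $2,469.36
Check: goods available $3,560.65 = COGS $1,091.29 + ending $2,469.36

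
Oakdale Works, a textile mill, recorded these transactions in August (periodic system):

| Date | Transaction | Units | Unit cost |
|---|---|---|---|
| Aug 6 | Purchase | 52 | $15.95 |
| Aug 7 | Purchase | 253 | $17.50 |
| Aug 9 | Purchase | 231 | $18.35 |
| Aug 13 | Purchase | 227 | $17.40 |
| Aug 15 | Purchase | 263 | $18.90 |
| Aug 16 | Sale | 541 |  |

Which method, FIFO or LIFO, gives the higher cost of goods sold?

FIFO COGS: 52 @ $15.95 + 253 @ $17.50 + 231 @ $18.35 + 5 @ $17.40 = $9,582.75
LIFO COGS: 263 @ $18.90 + 227 @ $17.40 + 51 @ $18.35 = $9,856.35

LIFO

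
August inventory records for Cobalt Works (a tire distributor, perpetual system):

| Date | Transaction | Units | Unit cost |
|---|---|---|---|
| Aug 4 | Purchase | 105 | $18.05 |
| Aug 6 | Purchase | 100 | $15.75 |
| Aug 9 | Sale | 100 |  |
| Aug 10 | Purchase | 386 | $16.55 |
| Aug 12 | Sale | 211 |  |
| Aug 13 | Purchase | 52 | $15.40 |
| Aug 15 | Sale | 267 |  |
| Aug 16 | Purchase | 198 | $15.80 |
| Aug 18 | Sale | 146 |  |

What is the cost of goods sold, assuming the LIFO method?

Aug 9, 100 sold [LIFO — newest first]: 100 @ $15.75 = $1,575.00
Aug 12, 211 sold [LIFO — newest first]: 211 @ $16.55 = $3,492.05
Aug 15, 267 sold [LIFO — newest first]: 52 @ $15.40 + 175 @ $16.55 + 40 @ $18.05 = $4,419.05
Aug 18, 146 sold [LIFO — newest first]: 146 @ $15.80 = $2,306.80
Total COGS = $1,575.00 + $3,492.05 + $4,419.05 + $2,306.80 = $11,792.90
Ending inventory: 65 @ $18.05 + 52 @ $15.80 = $1,994.85
Check: goods available $13,787.75 = COGS $11,792.90 + ending $1,994.85

COGS = $11,792.90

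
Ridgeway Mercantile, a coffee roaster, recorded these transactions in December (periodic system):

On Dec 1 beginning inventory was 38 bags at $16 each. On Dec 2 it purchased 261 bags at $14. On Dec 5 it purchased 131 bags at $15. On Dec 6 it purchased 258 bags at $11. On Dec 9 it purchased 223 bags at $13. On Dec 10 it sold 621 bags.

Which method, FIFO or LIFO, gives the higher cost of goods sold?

FIFO

FIFO COGS: 38 @ $16 + 261 @ $14 + 131 @ $15 + 191 @ $11 = $8,328
LIFO COGS: 223 @ $13 + 258 @ $11 + 131 @ $15 + 9 @ $14 = $7,828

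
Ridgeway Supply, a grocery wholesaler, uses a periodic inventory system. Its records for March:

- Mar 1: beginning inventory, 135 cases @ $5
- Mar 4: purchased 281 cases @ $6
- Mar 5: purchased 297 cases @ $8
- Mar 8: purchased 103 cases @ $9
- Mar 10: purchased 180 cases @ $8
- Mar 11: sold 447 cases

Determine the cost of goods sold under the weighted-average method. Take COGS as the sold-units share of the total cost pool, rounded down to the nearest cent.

Mar 11, sell 447: 447/996 × $7,104.00 → $3,188.24
Ending inventory (cost pool remaining) = $3,915.76

COGS = $3,188.24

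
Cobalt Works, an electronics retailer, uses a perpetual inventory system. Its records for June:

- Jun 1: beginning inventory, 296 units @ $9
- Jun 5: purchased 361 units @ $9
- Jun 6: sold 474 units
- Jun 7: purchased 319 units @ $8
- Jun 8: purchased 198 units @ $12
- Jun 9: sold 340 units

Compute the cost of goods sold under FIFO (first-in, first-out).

Jun 6, 474 sold [FIFO — oldest first]: 296 @ $9 + 178 @ $9 = $4,266
Jun 9, 340 sold [FIFO — oldest first]: 183 @ $9 + 157 @ $8 = $2,903
Total COGS = $4,266 + $2,903 = $7,169
Ending inventory: 162 @ $8 + 198 @ $12 = $3,672
Check: goods available $10,841 = COGS $7,169 + ending $3,672

COGS = $7,169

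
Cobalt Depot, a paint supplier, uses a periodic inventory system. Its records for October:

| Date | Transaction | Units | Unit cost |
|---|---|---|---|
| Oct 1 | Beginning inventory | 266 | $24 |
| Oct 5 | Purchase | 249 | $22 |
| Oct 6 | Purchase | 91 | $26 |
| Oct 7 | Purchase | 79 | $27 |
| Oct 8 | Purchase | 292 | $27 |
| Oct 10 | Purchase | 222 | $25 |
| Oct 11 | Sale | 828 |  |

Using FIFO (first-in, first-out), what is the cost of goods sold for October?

Oct 11, 828 sold [FIFO — oldest first]: 266 @ $24 + 249 @ $22 + 91 @ $26 + 79 @ $27 + 143 @ $27 = $20,222
Ending inventory: 149 @ $27 + 222 @ $25 = $9,573

COGS = $20,222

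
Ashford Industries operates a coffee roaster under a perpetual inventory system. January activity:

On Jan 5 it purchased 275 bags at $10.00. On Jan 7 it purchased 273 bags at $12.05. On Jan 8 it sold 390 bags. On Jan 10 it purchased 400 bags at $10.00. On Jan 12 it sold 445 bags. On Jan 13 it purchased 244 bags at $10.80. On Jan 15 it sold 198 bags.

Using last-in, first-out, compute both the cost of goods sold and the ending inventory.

Jan 8, 390 sold [LIFO — newest first]: 273 @ $12.05 + 117 @ $10.00 = $4,459.65
Jan 12, 445 sold [LIFO — newest first]: 400 @ $10.00 + 45 @ $10.00 = $4,450.00
Jan 15, 198 sold [LIFO — newest first]: 198 @ $10.80 = $2,138.40
Total COGS = $4,459.65 + $4,450.00 + $2,138.40 = $11,048.05
Ending inventory: 113 @ $10.00 + 46 @ $10.80 = $1,626.80

COGS = $11,048.05; ending inventory = $1,626.80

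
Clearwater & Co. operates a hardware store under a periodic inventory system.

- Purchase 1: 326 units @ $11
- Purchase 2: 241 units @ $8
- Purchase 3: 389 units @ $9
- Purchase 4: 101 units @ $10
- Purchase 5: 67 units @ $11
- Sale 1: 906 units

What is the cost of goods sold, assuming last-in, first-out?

Sale 1 (906) [LIFO — newest first]: 67 @ $11 + 101 @ $10 + 389 @ $9 + 241 @ $8 + 108 @ $11 = $8,364
Ending inventory: 218 @ $11 = $2,398

COGS = $8,364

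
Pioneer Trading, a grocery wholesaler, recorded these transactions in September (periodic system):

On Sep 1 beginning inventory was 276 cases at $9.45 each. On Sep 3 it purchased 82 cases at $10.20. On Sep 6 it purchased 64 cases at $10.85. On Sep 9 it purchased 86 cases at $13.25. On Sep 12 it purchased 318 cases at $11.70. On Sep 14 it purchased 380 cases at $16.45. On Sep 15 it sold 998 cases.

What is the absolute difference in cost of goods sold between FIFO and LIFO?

$1,456.00

FIFO COGS: 276 @ $9.45 + 82 @ $10.20 + 64 @ $10.85 + 86 @ $13.25 + 318 @ $11.70 + 172 @ $16.45 = $11,828.50
LIFO COGS: 380 @ $16.45 + 318 @ $11.70 + 86 @ $13.25 + 64 @ $10.85 + 82 @ $10.20 + 68 @ $9.45 = $13,284.50
Difference = |$11,828.50 − $13,284.50| = $1,456.00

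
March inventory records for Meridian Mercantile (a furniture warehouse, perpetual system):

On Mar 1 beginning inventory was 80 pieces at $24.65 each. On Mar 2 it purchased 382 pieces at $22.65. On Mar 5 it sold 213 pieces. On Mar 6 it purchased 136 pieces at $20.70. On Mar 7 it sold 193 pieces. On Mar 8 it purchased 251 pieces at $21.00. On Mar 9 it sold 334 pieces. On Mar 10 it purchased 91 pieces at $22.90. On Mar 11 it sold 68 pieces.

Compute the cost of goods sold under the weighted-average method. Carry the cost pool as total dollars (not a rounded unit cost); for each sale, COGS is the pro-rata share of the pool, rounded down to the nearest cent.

COGS = $17,871.32

After Mar 1: 80 on hand, pool $1,972.00 (≈ $24.6500 each)
After Mar 2: 462 on hand, pool $10,624.30 (≈ $22.9963 each)
Mar 5, sell 213: 213/462 × $10,624.30 → $4,898.21
After Mar 6: 385 on hand, pool $8,541.29 (≈ $22.1852 each)
Mar 7, sell 193: 193/385 × $8,541.29 → $4,281.73
After Mar 8: 443 on hand, pool $9,530.56 (≈ $21.5137 each)
Mar 9, sell 334: 334/443 × $9,530.56 → $7,185.56
After Mar 10: 200 on hand, pool $4,428.90 (≈ $22.1445 each)
Mar 11, sell 68: 68/200 × $4,428.90 → $1,505.82
Total COGS = $4,898.21 + $4,281.73 + $7,185.56 + $1,505.82 = $17,871.32
Ending inventory (cost pool remaining) = $2,923.08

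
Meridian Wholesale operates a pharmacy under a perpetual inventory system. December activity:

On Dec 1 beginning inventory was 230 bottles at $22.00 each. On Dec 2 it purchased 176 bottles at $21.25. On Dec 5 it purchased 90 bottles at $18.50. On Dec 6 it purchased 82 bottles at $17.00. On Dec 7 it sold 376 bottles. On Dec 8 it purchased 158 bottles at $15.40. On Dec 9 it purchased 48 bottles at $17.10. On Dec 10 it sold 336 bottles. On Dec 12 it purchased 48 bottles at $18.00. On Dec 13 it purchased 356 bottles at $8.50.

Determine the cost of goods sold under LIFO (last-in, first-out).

Dec 7, 376 sold [LIFO — newest first]: 82 @ $17.00 + 90 @ $18.50 + 176 @ $21.25 + 28 @ $22.00 = $7,415.00
Dec 10, 336 sold [LIFO — newest first]: 48 @ $17.10 + 158 @ $15.40 + 130 @ $22.00 = $6,114.00
Total COGS = $7,415.00 + $6,114.00 = $13,529.00
Ending inventory: 72 @ $22.00 + 48 @ $18.00 + 356 @ $8.50 = $5,474.00

COGS = $13,529.00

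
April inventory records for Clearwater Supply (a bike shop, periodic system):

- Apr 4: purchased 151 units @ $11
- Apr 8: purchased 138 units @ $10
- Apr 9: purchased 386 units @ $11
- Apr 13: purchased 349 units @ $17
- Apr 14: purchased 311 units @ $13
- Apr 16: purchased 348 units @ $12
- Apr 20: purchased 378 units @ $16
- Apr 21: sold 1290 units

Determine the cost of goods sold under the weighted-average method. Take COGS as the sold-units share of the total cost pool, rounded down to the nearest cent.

COGS = $17,204.38

Apr 21, sell 1290: 1290/2061 × $27,487.00 → $17,204.38
Ending inventory (cost pool remaining) = $10,282.62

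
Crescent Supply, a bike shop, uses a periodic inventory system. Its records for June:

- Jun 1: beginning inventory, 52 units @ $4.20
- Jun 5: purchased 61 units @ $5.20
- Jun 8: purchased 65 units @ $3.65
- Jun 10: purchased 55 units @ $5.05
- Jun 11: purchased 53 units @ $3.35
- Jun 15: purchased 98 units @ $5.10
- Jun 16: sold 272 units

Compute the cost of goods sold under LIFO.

COGS = $1,197.55

Jun 16, 272 sold [LIFO — newest first]: 98 @ $5.10 + 53 @ $3.35 + 55 @ $5.05 + 65 @ $3.65 + 1 @ $5.20 = $1,197.55
Ending inventory: 52 @ $4.20 + 60 @ $5.20 = $530.40
Check: goods available $1,727.95 = COGS $1,197.55 + ending $530.40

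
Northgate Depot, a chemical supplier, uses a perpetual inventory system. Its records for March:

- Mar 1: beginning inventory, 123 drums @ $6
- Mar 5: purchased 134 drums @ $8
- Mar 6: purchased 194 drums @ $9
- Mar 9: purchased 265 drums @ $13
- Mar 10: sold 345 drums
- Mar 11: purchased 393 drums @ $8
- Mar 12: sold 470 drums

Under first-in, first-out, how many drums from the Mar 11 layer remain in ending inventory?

294

Mar 10, 345 sold [FIFO — oldest first]: 123 @ $6 + 134 @ $8 + 88 @ $9 = $2,602
Mar 12, 470 sold [FIFO — oldest first]: 106 @ $9 + 265 @ $13 + 99 @ $8 = $5,191
Total COGS = $2,602 + $5,191 = $7,793
Ending inventory: 294 @ $8 = $2,352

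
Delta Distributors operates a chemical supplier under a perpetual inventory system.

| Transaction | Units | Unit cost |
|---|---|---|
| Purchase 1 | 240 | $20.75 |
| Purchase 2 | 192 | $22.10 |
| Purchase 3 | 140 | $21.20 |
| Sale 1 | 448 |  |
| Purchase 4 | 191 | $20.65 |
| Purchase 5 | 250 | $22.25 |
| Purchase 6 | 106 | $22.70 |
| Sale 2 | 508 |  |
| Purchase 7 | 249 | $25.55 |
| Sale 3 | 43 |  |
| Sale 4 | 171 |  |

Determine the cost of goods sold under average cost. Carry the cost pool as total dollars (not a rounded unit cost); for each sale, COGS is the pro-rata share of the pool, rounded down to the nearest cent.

After Purchase 1: 240 on hand, pool $4,980.00 (≈ $20.7500 each)
After Purchase 2: 432 on hand, pool $9,223.20 (≈ $21.3500 each)
After Purchase 3: 572 on hand, pool $12,191.20 (≈ $21.3133 each)
Sale 1, sell 448: 448/572 × $12,191.20 → $9,548.35
After Purchase 4: 315 on hand, pool $6,587.00 (≈ $20.9111 each)
After Purchase 5: 565 on hand, pool $12,149.50 (≈ $21.5035 each)
After Purchase 6: 671 on hand, pool $14,555.70 (≈ $21.6925 each)
Sale 2, sell 508: 508/671 × $14,555.70 → $11,019.81
After Purchase 7: 412 on hand, pool $9,897.84 (≈ $24.0239 each)
Sale 3, sell 43: 43/412 × $9,897.84 → $1,033.02
Sale 4, sell 171: 171/369 × $8,864.82 → $4,108.08
Total COGS = $9,548.35 + $11,019.81 + $1,033.02 + $4,108.08 = $25,709.26
Ending inventory (cost pool remaining) = $4,756.74
Check: goods available $30,466.00 = COGS $25,709.26 + ending $4,756.74

COGS = $25,709.26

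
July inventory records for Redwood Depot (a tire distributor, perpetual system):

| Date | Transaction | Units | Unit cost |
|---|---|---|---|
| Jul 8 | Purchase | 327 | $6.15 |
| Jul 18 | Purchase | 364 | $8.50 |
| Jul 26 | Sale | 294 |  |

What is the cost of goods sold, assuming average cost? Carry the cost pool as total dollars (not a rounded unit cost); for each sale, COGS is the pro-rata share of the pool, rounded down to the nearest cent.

COGS = $2,172.04

After Jul 8: 327 on hand, pool $2,011.05 (≈ $6.1500 each)
After Jul 18: 691 on hand, pool $5,105.05 (≈ $7.3879 each)
Jul 26, sell 294: 294/691 × $5,105.05 → $2,172.04
Ending inventory (cost pool remaining) = $2,933.01
Check: goods available $5,105.05 = COGS $2,172.04 + ending $2,933.01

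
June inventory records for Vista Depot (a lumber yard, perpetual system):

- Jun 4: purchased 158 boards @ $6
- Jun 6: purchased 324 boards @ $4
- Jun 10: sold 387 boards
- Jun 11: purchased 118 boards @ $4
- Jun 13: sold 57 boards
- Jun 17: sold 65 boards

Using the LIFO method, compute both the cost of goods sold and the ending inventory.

Jun 10, 387 sold [LIFO — newest first]: 324 @ $4 + 63 @ $6 = $1,674
Jun 13, 57 sold [LIFO — newest first]: 57 @ $4 = $228
Jun 17, 65 sold [LIFO — newest first]: 61 @ $4 + 4 @ $6 = $268
Total COGS = $1,674 + $228 + $268 = $2,170
Ending inventory: 91 @ $6 = $546

COGS = $2,170; ending inventory = $546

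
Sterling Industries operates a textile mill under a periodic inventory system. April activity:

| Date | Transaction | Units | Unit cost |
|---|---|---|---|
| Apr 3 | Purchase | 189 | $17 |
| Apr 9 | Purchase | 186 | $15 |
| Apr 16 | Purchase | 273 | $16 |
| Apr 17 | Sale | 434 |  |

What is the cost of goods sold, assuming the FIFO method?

Apr 17, 434 sold [FIFO — oldest first]: 189 @ $17 + 186 @ $15 + 59 @ $16 = $6,947
Ending inventory: 214 @ $16 = $3,424
Check: goods available $10,371 = COGS $6,947 + ending $3,424

COGS = $6,947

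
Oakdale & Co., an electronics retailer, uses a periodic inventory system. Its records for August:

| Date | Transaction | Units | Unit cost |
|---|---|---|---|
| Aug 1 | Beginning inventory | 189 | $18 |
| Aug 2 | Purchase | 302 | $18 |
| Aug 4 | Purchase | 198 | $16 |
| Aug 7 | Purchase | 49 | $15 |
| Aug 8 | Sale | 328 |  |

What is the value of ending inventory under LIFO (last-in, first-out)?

Ending inventory = $7,380

Aug 8, 328 sold [LIFO — newest first]: 49 @ $15 + 198 @ $16 + 81 @ $18 = $5,361
Ending inventory: 189 @ $18 + 221 @ $18 = $7,380
Check: goods available $12,741 = COGS $5,361 + ending $7,380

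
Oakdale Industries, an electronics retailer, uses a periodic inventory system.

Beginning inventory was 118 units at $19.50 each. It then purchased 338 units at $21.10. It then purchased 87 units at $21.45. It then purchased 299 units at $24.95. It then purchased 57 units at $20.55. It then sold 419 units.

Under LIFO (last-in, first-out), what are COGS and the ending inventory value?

COGS = $9,982.75; ending inventory = $9,947.60

Sale 1 (419) [LIFO — newest first]: 57 @ $20.55 + 299 @ $24.95 + 63 @ $21.45 = $9,982.75
Ending inventory: 118 @ $19.50 + 338 @ $21.10 + 24 @ $21.45 = $9,947.60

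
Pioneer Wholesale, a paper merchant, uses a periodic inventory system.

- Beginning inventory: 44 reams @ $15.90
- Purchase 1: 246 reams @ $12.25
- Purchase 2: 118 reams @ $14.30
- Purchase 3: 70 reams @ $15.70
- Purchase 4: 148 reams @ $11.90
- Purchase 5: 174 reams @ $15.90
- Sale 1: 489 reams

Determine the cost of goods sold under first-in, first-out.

COGS = $6,630.40

Sale 1 (489) [FIFO — oldest first]: 44 @ $15.90 + 246 @ $12.25 + 118 @ $14.30 + 70 @ $15.70 + 11 @ $11.90 = $6,630.40
Ending inventory: 137 @ $11.90 + 174 @ $15.90 = $4,396.90
Check: goods available $11,027.30 = COGS $6,630.40 + ending $4,396.90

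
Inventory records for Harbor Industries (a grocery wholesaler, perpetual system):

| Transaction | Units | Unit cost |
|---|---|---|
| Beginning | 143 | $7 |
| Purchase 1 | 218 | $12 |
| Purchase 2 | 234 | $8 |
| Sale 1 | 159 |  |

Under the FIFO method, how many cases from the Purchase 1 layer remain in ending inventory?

202

Sale 1 (159) [FIFO — oldest first]: 143 @ $7 + 16 @ $12 = $1,193
Ending inventory: 202 @ $12 + 234 @ $8 = $4,296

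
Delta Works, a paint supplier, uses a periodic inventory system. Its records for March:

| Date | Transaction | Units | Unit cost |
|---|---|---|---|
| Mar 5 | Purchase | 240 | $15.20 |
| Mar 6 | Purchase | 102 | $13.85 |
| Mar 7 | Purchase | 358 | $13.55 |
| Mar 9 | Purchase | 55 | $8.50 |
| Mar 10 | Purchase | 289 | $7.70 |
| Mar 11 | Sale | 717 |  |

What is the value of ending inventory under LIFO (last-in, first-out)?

Ending inventory = $4,852.95

Mar 11, 717 sold [LIFO — newest first]: 289 @ $7.70 + 55 @ $8.50 + 358 @ $13.55 + 15 @ $13.85 = $7,751.45
Ending inventory: 240 @ $15.20 + 87 @ $13.85 = $4,852.95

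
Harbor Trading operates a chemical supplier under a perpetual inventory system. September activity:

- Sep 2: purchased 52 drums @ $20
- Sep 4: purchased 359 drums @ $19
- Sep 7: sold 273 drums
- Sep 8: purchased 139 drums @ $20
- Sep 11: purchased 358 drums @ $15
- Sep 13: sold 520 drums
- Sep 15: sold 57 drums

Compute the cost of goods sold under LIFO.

Sep 7, 273 sold [LIFO — newest first]: 273 @ $19 = $5,187
Sep 13, 520 sold [LIFO — newest first]: 358 @ $15 + 139 @ $20 + 23 @ $19 = $8,587
Sep 15, 57 sold [LIFO — newest first]: 57 @ $19 = $1,083
Total COGS = $5,187 + $8,587 + $1,083 = $14,857
Ending inventory: 52 @ $20 + 6 @ $19 = $1,154
Check: goods available $16,011 = COGS $14,857 + ending $1,154

COGS = $14,857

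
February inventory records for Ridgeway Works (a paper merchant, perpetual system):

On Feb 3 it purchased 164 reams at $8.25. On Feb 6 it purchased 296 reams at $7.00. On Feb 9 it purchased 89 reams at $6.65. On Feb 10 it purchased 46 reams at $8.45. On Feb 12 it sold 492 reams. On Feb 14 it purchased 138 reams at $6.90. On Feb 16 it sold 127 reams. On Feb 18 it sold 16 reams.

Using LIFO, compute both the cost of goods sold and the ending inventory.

Feb 12, 492 sold [LIFO — newest first]: 46 @ $8.45 + 89 @ $6.65 + 296 @ $7.00 + 61 @ $8.25 = $3,555.80
Feb 16, 127 sold [LIFO — newest first]: 127 @ $6.90 = $876.30
Feb 18, 16 sold [LIFO — newest first]: 11 @ $6.90 + 5 @ $8.25 = $117.15
Total COGS = $3,555.80 + $876.30 + $117.15 = $4,549.25
Ending inventory: 98 @ $8.25 = $808.50
Check: goods available $5,357.75 = COGS $4,549.25 + ending $808.50

COGS = $4,549.25; ending inventory = $808.50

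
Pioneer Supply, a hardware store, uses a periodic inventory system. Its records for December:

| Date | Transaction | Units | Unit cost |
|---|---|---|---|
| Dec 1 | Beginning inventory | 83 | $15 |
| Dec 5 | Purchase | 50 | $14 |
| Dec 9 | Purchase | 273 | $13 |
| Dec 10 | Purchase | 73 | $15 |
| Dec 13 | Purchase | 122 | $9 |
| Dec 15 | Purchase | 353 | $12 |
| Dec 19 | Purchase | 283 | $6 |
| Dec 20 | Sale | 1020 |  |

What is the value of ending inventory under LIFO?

Dec 20, 1020 sold [LIFO — newest first]: 283 @ $6 + 353 @ $12 + 122 @ $9 + 73 @ $15 + 189 @ $13 = $10,584
Ending inventory: 83 @ $15 + 50 @ $14 + 84 @ $13 = $3,037
Check: goods available $13,621 = COGS $10,584 + ending $3,037

Ending inventory = $3,037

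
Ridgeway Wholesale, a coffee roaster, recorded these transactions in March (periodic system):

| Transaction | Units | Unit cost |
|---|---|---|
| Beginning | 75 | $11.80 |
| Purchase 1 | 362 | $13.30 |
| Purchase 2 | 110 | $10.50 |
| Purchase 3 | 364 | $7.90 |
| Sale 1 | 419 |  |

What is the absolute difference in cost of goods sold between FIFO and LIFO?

$2,007.10

FIFO COGS: 75 @ $11.80 + 344 @ $13.30 = $5,460.20
LIFO COGS: 364 @ $7.90 + 55 @ $10.50 = $3,453.10
Difference = |$5,460.20 − $3,453.10| = $2,007.10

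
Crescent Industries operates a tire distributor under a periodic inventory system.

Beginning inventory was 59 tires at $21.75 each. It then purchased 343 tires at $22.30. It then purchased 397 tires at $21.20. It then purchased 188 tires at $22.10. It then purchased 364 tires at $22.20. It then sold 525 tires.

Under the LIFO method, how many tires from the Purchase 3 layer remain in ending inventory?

27

Sale 1 (525) [LIFO — newest first]: 364 @ $22.20 + 161 @ $22.10 = $11,638.90
Ending inventory: 59 @ $21.75 + 343 @ $22.30 + 397 @ $21.20 + 27 @ $22.10 = $17,945.25
Check: goods available $29,584.15 = COGS $11,638.90 + ending $17,945.25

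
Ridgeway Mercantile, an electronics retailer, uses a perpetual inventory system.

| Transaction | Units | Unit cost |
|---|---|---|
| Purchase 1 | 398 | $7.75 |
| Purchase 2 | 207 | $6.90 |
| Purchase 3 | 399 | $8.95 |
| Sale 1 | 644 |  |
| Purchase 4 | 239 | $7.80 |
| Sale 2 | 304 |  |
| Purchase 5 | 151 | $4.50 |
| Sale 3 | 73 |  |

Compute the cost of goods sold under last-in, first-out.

COGS = $7,990.30

Sale 1 (644) [LIFO — newest first]: 399 @ $8.95 + 207 @ $6.90 + 38 @ $7.75 = $5,293.85
Sale 2 (304) [LIFO — newest first]: 239 @ $7.80 + 65 @ $7.75 = $2,367.95
Sale 3 (73) [LIFO — newest first]: 73 @ $4.50 = $328.50
Total COGS = $5,293.85 + $2,367.95 + $328.50 = $7,990.30
Ending inventory: 295 @ $7.75 + 78 @ $4.50 = $2,637.25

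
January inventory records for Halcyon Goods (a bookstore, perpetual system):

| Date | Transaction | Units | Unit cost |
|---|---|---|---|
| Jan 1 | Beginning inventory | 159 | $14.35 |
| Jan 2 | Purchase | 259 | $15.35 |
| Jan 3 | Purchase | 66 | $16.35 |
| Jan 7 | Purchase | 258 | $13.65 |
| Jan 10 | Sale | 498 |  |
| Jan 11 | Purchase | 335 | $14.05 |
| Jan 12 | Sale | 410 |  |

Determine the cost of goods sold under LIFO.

COGS = $13,129.70

Jan 10, 498 sold [LIFO — newest first]: 258 @ $13.65 + 66 @ $16.35 + 174 @ $15.35 = $7,271.70
Jan 12, 410 sold [LIFO — newest first]: 335 @ $14.05 + 75 @ $15.35 = $5,858.00
Total COGS = $7,271.70 + $5,858.00 = $13,129.70
Ending inventory: 159 @ $14.35 + 10 @ $15.35 = $2,435.15
Check: goods available $15,564.85 = COGS $13,129.70 + ending $2,435.15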